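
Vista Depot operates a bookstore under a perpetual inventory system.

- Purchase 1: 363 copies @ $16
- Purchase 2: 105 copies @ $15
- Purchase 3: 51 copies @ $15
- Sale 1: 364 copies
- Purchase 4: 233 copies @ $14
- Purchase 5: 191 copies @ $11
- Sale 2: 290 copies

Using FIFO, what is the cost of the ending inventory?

Ending inventory = $3,473

Sale 1 (364) [FIFO — oldest first]: 363 @ $16 + 1 @ $15 = $5,823
Sale 2 (290) [FIFO — oldest first]: 104 @ $15 + 51 @ $15 + 135 @ $14 = $4,215
Total COGS = $5,823 + $4,215 = $10,038
Ending inventory: 98 @ $14 + 191 @ $11 = $3,473
Check: goods available $13,511 = COGS $10,038 + ending $3,473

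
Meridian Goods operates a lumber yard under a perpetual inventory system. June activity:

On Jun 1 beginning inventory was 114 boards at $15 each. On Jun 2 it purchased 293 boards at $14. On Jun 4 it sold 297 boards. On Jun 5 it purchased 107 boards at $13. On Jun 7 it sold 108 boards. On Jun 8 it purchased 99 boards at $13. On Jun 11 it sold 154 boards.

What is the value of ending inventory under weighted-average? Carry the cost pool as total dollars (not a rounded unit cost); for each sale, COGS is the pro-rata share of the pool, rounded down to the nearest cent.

Ending inventory = $720.37

After Jun 1: 114 on hand, pool $1,710.00 (≈ $15.0000 each)
After Jun 2: 407 on hand, pool $5,812.00 (≈ $14.2801 each)
Jun 4, sell 297: 297/407 × $5,812.00 → $4,241.18
After Jun 5: 217 on hand, pool $2,961.82 (≈ $13.6489 each)
Jun 7, sell 108: 108/217 × $2,961.82 → $1,474.08
After Jun 8: 208 on hand, pool $2,774.74 (≈ $13.3401 each)
Jun 11, sell 154: 154/208 × $2,774.74 → $2,054.37
Total COGS = $4,241.18 + $1,474.08 + $2,054.37 = $7,769.63
Ending inventory (cost pool remaining) = $720.37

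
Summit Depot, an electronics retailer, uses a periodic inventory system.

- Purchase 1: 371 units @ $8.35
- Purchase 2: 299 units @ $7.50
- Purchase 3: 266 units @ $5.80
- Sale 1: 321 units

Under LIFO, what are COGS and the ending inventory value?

Sale 1 (321) [LIFO — newest first]: 266 @ $5.80 + 55 @ $7.50 = $1,955.30
Ending inventory: 371 @ $8.35 + 244 @ $7.50 = $4,927.85
Check: goods available $6,883.15 = COGS $1,955.30 + ending $4,927.85

COGS = $1,955.30; ending inventory = $4,927.85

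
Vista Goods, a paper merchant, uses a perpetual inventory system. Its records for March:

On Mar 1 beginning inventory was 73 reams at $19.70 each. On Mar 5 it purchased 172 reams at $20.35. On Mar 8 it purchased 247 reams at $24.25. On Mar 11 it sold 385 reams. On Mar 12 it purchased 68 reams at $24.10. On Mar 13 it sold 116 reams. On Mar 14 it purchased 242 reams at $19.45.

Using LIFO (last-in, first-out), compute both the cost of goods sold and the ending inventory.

COGS = $11,404.55; ending inventory = $5,869.20

Mar 11, 385 sold [LIFO — newest first]: 247 @ $24.25 + 138 @ $20.35 = $8,798.05
Mar 13, 116 sold [LIFO — newest first]: 68 @ $24.10 + 34 @ $20.35 + 14 @ $19.70 = $2,606.50
Total COGS = $8,798.05 + $2,606.50 = $11,404.55
Ending inventory: 59 @ $19.70 + 242 @ $19.45 = $5,869.20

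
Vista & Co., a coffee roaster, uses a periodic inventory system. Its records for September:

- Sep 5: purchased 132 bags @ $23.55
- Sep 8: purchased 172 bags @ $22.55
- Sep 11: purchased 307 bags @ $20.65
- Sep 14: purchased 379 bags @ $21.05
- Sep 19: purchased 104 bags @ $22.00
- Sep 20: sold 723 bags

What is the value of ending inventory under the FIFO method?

Ending inventory = $7,908.35

Sep 20, 723 sold [FIFO — oldest first]: 132 @ $23.55 + 172 @ $22.55 + 307 @ $20.65 + 112 @ $21.05 = $15,684.35
Ending inventory: 267 @ $21.05 + 104 @ $22.00 = $7,908.35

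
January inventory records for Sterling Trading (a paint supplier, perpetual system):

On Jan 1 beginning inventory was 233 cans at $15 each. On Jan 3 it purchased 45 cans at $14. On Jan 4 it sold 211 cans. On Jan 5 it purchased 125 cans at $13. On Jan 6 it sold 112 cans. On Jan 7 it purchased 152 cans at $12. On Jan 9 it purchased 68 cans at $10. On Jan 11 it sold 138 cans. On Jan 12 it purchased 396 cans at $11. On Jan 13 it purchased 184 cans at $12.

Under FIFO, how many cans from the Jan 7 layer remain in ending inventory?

94

Jan 4, 211 sold [FIFO — oldest first]: 211 @ $15 = $3,165
Jan 6, 112 sold [FIFO — oldest first]: 22 @ $15 + 45 @ $14 + 45 @ $13 = $1,545
Jan 11, 138 sold [FIFO — oldest first]: 80 @ $13 + 58 @ $12 = $1,736
Total COGS = $3,165 + $1,545 + $1,736 = $6,446
Ending inventory: 94 @ $12 + 68 @ $10 + 396 @ $11 + 184 @ $12 = $8,372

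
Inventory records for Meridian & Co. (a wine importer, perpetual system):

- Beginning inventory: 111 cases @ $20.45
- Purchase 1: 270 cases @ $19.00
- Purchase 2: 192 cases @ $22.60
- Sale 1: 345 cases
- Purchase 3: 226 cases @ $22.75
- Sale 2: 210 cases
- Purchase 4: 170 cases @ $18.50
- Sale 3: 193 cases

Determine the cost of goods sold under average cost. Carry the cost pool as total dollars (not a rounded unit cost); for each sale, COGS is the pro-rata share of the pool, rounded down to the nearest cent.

COGS = $15,531.59

After Beginning: 111 on hand, pool $2,269.95 (≈ $20.4500 each)
After Purchase 1: 381 on hand, pool $7,399.95 (≈ $19.4224 each)
After Purchase 2: 573 on hand, pool $11,739.15 (≈ $20.4872 each)
Sale 1, sell 345: 345/573 × $11,739.15 → $7,068.07
After Purchase 3: 454 on hand, pool $9,812.58 (≈ $21.6136 each)
Sale 2, sell 210: 210/454 × $9,812.58 → $4,538.85
After Purchase 4: 414 on hand, pool $8,418.73 (≈ $20.3351 each)
Sale 3, sell 193: 193/414 × $8,418.73 → $3,924.67
Total COGS = $7,068.07 + $4,538.85 + $3,924.67 = $15,531.59
Ending inventory (cost pool remaining) = $4,494.06
Check: goods available $20,025.65 = COGS $15,531.59 + ending $4,494.06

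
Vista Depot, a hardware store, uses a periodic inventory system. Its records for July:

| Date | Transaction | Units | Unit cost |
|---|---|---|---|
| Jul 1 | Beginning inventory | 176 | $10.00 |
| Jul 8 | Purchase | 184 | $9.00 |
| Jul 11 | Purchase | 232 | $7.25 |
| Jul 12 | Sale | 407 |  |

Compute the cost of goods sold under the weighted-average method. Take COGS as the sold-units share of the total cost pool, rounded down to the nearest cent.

COGS = $3,504.87

Jul 12, sell 407: 407/592 × $5,098.00 → $3,504.87
Ending inventory (cost pool remaining) = $1,593.13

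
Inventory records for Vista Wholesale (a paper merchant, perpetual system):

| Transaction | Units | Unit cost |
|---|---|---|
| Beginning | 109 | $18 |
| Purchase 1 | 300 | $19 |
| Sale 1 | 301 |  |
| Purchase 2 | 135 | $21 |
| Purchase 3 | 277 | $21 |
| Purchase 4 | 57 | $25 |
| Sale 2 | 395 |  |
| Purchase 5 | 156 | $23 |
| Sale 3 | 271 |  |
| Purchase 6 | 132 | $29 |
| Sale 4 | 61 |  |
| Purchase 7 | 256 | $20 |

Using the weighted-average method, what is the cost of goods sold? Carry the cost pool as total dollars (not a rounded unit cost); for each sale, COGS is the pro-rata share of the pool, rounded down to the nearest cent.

After Beginning: 109 on hand, pool $1,962.00 (≈ $18.0000 each)
After Purchase 1: 409 on hand, pool $7,662.00 (≈ $18.7335 each)
Sale 1, sell 301: 301/409 × $7,662.00 → $5,638.78
After Purchase 2: 243 on hand, pool $4,858.22 (≈ $19.9927 each)
After Purchase 3: 520 on hand, pool $10,675.22 (≈ $20.5293 each)
After Purchase 4: 577 on hand, pool $12,100.22 (≈ $20.9709 each)
Sale 2, sell 395: 395/577 × $12,100.22 → $8,283.51
After Purchase 5: 338 on hand, pool $7,404.71 (≈ $21.9074 each)
Sale 3, sell 271: 271/338 × $7,404.71 → $5,936.91
After Purchase 6: 199 on hand, pool $5,295.80 (≈ $26.6121 each)
Sale 4, sell 61: 61/199 × $5,295.80 → $1,623.33
After Purchase 7: 394 on hand, pool $8,792.47 (≈ $22.3159 each)
Total COGS = $5,638.78 + $8,283.51 + $5,936.91 + $1,623.33 = $21,482.53
Ending inventory (cost pool remaining) = $8,792.47
Check: goods available $30,275.00 = COGS $21,482.53 + ending $8,792.47

COGS = $21,482.53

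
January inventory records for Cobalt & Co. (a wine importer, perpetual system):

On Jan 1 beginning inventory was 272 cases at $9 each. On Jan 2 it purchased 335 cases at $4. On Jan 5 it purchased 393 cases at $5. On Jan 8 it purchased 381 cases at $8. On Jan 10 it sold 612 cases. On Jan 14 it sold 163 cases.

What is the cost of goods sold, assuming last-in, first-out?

COGS = $5,017

Jan 10, 612 sold [LIFO — newest first]: 381 @ $8 + 231 @ $5 = $4,203
Jan 14, 163 sold [LIFO — newest first]: 162 @ $5 + 1 @ $4 = $814
Total COGS = $4,203 + $814 = $5,017
Ending inventory: 272 @ $9 + 334 @ $4 = $3,784
Check: goods available $8,801 = COGS $5,017 + ending $3,784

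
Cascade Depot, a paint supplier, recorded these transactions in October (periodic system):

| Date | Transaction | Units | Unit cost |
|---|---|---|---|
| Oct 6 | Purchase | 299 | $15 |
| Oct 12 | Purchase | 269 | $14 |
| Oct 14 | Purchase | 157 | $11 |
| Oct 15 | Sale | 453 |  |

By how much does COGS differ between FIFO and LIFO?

FIFO COGS: 299 @ $15 + 154 @ $14 = $6,641
LIFO COGS: 157 @ $11 + 269 @ $14 + 27 @ $15 = $5,898
Difference = |$6,641 − $5,898| = $743

$743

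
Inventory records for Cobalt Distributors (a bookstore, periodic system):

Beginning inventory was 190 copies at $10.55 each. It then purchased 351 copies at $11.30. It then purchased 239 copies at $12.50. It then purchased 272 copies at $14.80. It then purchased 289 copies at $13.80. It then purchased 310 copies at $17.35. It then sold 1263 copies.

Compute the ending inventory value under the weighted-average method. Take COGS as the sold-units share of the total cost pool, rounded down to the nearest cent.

Ending inventory = $5,252.60

Sale 1, sell 1263: 1263/1651 × $22,350.60 → $17,098.00
Ending inventory (cost pool remaining) = $5,252.60
Check: goods available $22,350.60 = COGS $17,098.00 + ending $5,252.60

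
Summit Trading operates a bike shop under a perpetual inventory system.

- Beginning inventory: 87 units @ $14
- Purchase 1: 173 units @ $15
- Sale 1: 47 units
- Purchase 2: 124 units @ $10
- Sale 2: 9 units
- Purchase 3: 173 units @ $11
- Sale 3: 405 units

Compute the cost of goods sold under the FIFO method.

COGS = $5,900

Sale 1 (47) [FIFO — oldest first]: 47 @ $14 = $658
Sale 2 (9) [FIFO — oldest first]: 9 @ $14 = $126
Sale 3 (405) [FIFO — oldest first]: 31 @ $14 + 173 @ $15 + 124 @ $10 + 77 @ $11 = $5,116
Total COGS = $658 + $126 + $5,116 = $5,900
Ending inventory: 96 @ $11 = $1,056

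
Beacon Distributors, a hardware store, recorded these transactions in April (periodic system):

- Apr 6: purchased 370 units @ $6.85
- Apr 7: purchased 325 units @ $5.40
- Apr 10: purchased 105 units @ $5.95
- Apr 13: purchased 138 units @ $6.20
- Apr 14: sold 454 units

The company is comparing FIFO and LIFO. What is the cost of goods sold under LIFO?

FIFO COGS: 370 @ $6.85 + 84 @ $5.40 = $2,988.10
LIFO COGS: 138 @ $6.20 + 105 @ $5.95 + 211 @ $5.40 = $2,619.75

COGS = $2,619.75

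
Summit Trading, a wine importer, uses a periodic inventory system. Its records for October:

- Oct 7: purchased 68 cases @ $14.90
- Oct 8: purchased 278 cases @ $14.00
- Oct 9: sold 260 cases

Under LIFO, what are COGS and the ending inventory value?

Oct 9, 260 sold [LIFO — newest first]: 260 @ $14.00 = $3,640.00
Ending inventory: 68 @ $14.90 + 18 @ $14.00 = $1,265.20

COGS = $3,640.00; ending inventory = $1,265.20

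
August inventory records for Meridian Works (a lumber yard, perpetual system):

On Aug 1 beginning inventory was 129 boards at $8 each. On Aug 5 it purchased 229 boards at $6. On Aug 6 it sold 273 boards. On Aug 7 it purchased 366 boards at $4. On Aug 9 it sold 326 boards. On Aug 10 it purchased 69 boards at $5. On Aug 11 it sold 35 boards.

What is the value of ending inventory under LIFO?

Aug 6, 273 sold [LIFO — newest first]: 229 @ $6 + 44 @ $8 = $1,726
Aug 9, 326 sold [LIFO — newest first]: 326 @ $4 = $1,304
Aug 11, 35 sold [LIFO — newest first]: 35 @ $5 = $175
Total COGS = $1,726 + $1,304 + $175 = $3,205
Ending inventory: 85 @ $8 + 40 @ $4 + 34 @ $5 = $1,010
Check: goods available $4,215 = COGS $3,205 + ending $1,010

Ending inventory = $1,010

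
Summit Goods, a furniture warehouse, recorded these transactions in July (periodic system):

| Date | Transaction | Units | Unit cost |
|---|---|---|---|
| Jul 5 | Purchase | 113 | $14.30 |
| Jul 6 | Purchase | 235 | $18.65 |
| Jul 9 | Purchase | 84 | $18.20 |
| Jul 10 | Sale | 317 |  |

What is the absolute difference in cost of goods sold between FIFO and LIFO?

$453.75

FIFO COGS: 113 @ $14.30 + 204 @ $18.65 = $5,420.50
LIFO COGS: 84 @ $18.20 + 233 @ $18.65 = $5,874.25
Difference = |$5,420.50 − $5,874.25| = $453.75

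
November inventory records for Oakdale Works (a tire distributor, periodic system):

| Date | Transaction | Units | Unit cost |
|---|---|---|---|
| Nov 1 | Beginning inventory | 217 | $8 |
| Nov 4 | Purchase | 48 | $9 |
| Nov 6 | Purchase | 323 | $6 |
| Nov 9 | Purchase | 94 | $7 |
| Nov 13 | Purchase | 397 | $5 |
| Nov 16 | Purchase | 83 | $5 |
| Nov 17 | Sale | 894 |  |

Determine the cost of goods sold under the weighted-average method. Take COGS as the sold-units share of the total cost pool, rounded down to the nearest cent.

Nov 17, sell 894: 894/1162 × $7,164.00 → $5,511.71
Ending inventory (cost pool remaining) = $1,652.29
Check: goods available $7,164.00 = COGS $5,511.71 + ending $1,652.29

COGS = $5,511.71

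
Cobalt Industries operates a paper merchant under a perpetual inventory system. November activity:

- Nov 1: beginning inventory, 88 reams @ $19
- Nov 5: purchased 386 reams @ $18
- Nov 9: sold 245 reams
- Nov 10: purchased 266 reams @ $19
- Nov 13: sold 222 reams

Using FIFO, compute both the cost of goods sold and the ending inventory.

COGS = $8,494; ending inventory = $5,180

Nov 9, 245 sold [FIFO — oldest first]: 88 @ $19 + 157 @ $18 = $4,498
Nov 13, 222 sold [FIFO — oldest first]: 222 @ $18 = $3,996
Total COGS = $4,498 + $3,996 = $8,494
Ending inventory: 7 @ $18 + 266 @ $19 = $5,180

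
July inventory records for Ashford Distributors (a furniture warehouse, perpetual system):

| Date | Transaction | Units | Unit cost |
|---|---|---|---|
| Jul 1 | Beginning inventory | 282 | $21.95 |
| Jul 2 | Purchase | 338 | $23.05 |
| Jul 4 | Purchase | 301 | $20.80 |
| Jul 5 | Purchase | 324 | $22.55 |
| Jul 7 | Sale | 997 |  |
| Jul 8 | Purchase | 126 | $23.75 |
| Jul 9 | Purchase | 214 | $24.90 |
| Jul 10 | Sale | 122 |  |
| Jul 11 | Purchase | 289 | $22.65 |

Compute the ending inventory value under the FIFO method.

Jul 7, 997 sold [FIFO — oldest first]: 282 @ $21.95 + 338 @ $23.05 + 301 @ $20.80 + 76 @ $22.55 = $21,955.40
Jul 10, 122 sold [FIFO — oldest first]: 122 @ $22.55 = $2,751.10
Total COGS = $21,955.40 + $2,751.10 = $24,706.50
Ending inventory: 126 @ $22.55 + 126 @ $23.75 + 214 @ $24.90 + 289 @ $22.65 = $17,708.25
Check: goods available $42,414.75 = COGS $24,706.50 + ending $17,708.25

Ending inventory = $17,708.25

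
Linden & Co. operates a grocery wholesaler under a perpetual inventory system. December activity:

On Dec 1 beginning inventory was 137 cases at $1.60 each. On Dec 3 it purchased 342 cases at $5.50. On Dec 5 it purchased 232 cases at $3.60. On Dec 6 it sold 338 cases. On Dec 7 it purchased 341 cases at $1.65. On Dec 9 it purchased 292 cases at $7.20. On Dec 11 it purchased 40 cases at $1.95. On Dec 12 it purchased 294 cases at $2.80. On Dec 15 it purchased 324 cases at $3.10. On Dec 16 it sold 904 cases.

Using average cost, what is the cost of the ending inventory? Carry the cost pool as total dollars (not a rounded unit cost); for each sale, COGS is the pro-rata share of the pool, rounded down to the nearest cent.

Ending inventory = $2,790.90

After Dec 1: 137 on hand, pool $219.20 (≈ $1.6000 each)
After Dec 3: 479 on hand, pool $2,100.20 (≈ $4.3846 each)
After Dec 5: 711 on hand, pool $2,935.40 (≈ $4.1286 each)
Dec 6, sell 338: 338/711 × $2,935.40 → $1,395.45
After Dec 7: 714 on hand, pool $2,102.60 (≈ $2.9448 each)
After Dec 9: 1006 on hand, pool $4,205.00 (≈ $4.1799 each)
After Dec 11: 1046 on hand, pool $4,283.00 (≈ $4.0946 each)
After Dec 12: 1340 on hand, pool $5,106.20 (≈ $3.8106 each)
After Dec 15: 1664 on hand, pool $6,110.60 (≈ $3.6722 each)
Dec 16, sell 904: 904/1664 × $6,110.60 → $3,319.70
Total COGS = $1,395.45 + $3,319.70 = $4,715.15
Ending inventory (cost pool remaining) = $2,790.90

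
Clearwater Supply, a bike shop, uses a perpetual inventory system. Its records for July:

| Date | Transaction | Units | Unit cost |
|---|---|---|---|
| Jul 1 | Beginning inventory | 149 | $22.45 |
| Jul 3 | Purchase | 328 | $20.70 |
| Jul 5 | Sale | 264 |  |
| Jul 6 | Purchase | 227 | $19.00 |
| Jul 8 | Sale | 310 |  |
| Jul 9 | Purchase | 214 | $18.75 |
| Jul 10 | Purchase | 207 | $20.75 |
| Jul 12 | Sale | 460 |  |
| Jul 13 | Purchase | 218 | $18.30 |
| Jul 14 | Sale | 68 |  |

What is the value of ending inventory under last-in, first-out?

Jul 5, 264 sold [LIFO — newest first]: 264 @ $20.70 = $5,464.80
Jul 8, 310 sold [LIFO — newest first]: 227 @ $19.00 + 64 @ $20.70 + 19 @ $22.45 = $6,064.35
Jul 12, 460 sold [LIFO — newest first]: 207 @ $20.75 + 214 @ $18.75 + 39 @ $22.45 = $9,183.30
Jul 14, 68 sold [LIFO — newest first]: 68 @ $18.30 = $1,244.40
Total COGS = $5,464.80 + $6,064.35 + $9,183.30 + $1,244.40 = $21,956.85
Ending inventory: 91 @ $22.45 + 150 @ $18.30 = $4,787.95

Ending inventory = $4,787.95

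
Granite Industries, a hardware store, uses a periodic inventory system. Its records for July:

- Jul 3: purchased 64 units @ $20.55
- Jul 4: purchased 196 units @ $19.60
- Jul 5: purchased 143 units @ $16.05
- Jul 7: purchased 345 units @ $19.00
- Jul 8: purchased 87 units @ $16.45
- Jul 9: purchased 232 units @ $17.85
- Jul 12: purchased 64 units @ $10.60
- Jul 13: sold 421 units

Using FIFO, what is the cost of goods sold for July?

Jul 13, 421 sold [FIFO — oldest first]: 64 @ $20.55 + 196 @ $19.60 + 143 @ $16.05 + 18 @ $19.00 = $7,793.95
Ending inventory: 327 @ $19.00 + 87 @ $16.45 + 232 @ $17.85 + 64 @ $10.60 = $12,463.75

COGS = $7,793.95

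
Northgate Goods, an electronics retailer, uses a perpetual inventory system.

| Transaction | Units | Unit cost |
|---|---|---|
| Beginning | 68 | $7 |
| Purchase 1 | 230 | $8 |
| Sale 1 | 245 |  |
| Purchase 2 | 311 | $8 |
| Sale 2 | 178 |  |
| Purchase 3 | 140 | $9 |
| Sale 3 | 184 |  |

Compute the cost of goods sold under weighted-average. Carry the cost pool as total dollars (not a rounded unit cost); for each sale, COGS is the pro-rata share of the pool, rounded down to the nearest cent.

COGS = $4,869.70

After Beginning: 68 on hand, pool $476.00 (≈ $7.0000 each)
After Purchase 1: 298 on hand, pool $2,316.00 (≈ $7.7718 each)
Sale 1, sell 245: 245/298 × $2,316.00 → $1,904.09
After Purchase 2: 364 on hand, pool $2,899.91 (≈ $7.9668 each)
Sale 2, sell 178: 178/364 × $2,899.91 → $1,418.08
After Purchase 3: 326 on hand, pool $2,741.83 (≈ $8.4105 each)
Sale 3, sell 184: 184/326 × $2,741.83 → $1,547.53
Total COGS = $1,904.09 + $1,418.08 + $1,547.53 = $4,869.70
Ending inventory (cost pool remaining) = $1,194.30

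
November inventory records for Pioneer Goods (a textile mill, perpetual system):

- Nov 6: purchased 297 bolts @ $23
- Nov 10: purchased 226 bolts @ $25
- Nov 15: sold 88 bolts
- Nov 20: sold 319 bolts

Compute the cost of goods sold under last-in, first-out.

COGS = $9,813

Nov 15, 88 sold [LIFO — newest first]: 88 @ $25 = $2,200
Nov 20, 319 sold [LIFO — newest first]: 138 @ $25 + 181 @ $23 = $7,613
Total COGS = $2,200 + $7,613 = $9,813
Ending inventory: 116 @ $23 = $2,668
Check: goods available $12,481 = COGS $9,813 + ending $2,668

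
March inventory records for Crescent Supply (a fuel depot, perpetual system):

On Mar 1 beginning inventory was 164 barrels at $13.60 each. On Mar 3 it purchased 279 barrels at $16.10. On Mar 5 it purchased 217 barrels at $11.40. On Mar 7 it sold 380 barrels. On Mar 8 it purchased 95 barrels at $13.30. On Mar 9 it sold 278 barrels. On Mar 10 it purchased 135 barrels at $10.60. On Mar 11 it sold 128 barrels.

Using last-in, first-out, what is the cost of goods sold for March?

Mar 7, 380 sold [LIFO — newest first]: 217 @ $11.40 + 163 @ $16.10 = $5,098.10
Mar 9, 278 sold [LIFO — newest first]: 95 @ $13.30 + 116 @ $16.10 + 67 @ $13.60 = $4,042.30
Mar 11, 128 sold [LIFO — newest first]: 128 @ $10.60 = $1,356.80
Total COGS = $5,098.10 + $4,042.30 + $1,356.80 = $10,497.20
Ending inventory: 97 @ $13.60 + 7 @ $10.60 = $1,393.40

COGS = $10,497.20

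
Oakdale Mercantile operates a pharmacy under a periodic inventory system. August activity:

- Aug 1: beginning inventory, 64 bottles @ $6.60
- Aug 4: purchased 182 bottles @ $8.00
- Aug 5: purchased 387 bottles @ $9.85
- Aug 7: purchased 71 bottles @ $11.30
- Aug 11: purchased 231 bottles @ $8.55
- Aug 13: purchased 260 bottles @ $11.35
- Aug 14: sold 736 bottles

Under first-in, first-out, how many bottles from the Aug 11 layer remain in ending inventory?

199

Aug 14, 736 sold [FIFO — oldest first]: 64 @ $6.60 + 182 @ $8.00 + 387 @ $9.85 + 71 @ $11.30 + 32 @ $8.55 = $6,766.25
Ending inventory: 199 @ $8.55 + 260 @ $11.35 = $4,652.45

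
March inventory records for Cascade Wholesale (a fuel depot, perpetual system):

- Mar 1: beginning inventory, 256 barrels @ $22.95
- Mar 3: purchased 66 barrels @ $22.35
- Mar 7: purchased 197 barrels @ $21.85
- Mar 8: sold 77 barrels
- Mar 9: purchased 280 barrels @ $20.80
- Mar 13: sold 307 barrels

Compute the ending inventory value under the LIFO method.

Mar 8, 77 sold [LIFO — newest first]: 77 @ $21.85 = $1,682.45
Mar 13, 307 sold [LIFO — newest first]: 280 @ $20.80 + 27 @ $21.85 = $6,413.95
Total COGS = $1,682.45 + $6,413.95 = $8,096.40
Ending inventory: 256 @ $22.95 + 66 @ $22.35 + 93 @ $21.85 = $9,382.35

Ending inventory = $9,382.35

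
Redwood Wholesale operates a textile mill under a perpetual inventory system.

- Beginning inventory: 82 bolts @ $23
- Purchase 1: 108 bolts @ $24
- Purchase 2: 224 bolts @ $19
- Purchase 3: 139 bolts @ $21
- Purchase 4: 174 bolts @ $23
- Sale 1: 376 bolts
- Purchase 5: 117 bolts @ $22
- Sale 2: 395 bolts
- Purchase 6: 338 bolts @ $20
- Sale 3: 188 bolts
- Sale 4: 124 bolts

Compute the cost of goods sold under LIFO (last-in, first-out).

COGS = $22,790

Sale 1 (376) [LIFO — newest first]: 174 @ $23 + 139 @ $21 + 63 @ $19 = $8,118
Sale 2 (395) [LIFO — newest first]: 117 @ $22 + 161 @ $19 + 108 @ $24 + 9 @ $23 = $8,432
Sale 3 (188) [LIFO — newest first]: 188 @ $20 = $3,760
Sale 4 (124) [LIFO — newest first]: 124 @ $20 = $2,480
Total COGS = $8,118 + $8,432 + $3,760 + $2,480 = $22,790
Ending inventory: 73 @ $23 + 26 @ $20 = $2,199
Check: goods available $24,989 = COGS $22,790 + ending $2,199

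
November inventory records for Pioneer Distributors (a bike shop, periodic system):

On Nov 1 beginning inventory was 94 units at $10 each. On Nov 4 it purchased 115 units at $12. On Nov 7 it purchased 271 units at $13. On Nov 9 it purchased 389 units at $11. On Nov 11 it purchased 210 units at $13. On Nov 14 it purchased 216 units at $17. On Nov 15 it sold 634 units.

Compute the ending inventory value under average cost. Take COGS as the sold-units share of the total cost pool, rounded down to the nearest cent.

Nov 15, sell 634: 634/1295 × $16,524.00 → $8,089.74
Ending inventory (cost pool remaining) = $8,434.26

Ending inventory = $8,434.26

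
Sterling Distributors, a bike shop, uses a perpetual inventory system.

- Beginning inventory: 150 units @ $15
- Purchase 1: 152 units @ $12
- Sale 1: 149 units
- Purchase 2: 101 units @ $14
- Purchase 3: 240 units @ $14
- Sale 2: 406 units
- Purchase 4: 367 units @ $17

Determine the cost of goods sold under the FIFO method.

COGS = $7,616

Sale 1 (149) [FIFO — oldest first]: 149 @ $15 = $2,235
Sale 2 (406) [FIFO — oldest first]: 1 @ $15 + 152 @ $12 + 101 @ $14 + 152 @ $14 = $5,381
Total COGS = $2,235 + $5,381 = $7,616
Ending inventory: 88 @ $14 + 367 @ $17 = $7,471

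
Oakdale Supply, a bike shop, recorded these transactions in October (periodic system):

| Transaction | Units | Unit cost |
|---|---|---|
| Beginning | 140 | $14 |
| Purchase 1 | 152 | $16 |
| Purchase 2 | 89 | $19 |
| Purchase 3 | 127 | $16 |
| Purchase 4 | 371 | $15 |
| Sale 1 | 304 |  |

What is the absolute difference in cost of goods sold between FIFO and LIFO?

FIFO COGS: 140 @ $14 + 152 @ $16 + 12 @ $19 = $4,620
LIFO COGS: 304 @ $15 = $4,560
Difference = |$4,620 − $4,560| = $60

$60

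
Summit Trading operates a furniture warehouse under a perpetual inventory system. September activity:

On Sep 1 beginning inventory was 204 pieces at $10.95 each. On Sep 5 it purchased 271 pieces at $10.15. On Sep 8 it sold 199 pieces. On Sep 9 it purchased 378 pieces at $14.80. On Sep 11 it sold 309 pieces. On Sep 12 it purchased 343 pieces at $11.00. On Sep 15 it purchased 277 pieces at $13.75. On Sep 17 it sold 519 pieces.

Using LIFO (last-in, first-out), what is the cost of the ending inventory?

Sep 8, 199 sold [LIFO — newest first]: 199 @ $10.15 = $2,019.85
Sep 11, 309 sold [LIFO — newest first]: 309 @ $14.80 = $4,573.20
Sep 17, 519 sold [LIFO — newest first]: 277 @ $13.75 + 242 @ $11.00 = $6,470.75
Total COGS = $2,019.85 + $4,573.20 + $6,470.75 = $13,063.80
Ending inventory: 204 @ $10.95 + 72 @ $10.15 + 69 @ $14.80 + 101 @ $11.00 = $5,096.80

Ending inventory = $5,096.80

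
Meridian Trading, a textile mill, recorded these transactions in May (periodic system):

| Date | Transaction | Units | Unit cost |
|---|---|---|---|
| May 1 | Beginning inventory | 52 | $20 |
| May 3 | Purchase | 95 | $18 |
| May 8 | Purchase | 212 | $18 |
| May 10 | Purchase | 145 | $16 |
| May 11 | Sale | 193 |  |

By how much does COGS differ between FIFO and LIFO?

FIFO COGS: 52 @ $20 + 95 @ $18 + 46 @ $18 = $3,578
LIFO COGS: 145 @ $16 + 48 @ $18 = $3,184
Difference = |$3,578 − $3,184| = $394

$394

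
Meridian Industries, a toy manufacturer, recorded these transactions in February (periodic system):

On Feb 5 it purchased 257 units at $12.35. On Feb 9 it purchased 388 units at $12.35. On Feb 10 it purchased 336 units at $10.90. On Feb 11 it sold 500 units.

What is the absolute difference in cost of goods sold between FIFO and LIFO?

$487.20

FIFO COGS: 257 @ $12.35 + 243 @ $12.35 = $6,175.00
LIFO COGS: 336 @ $10.90 + 164 @ $12.35 = $5,687.80
Difference = |$6,175.00 − $5,687.80| = $487.20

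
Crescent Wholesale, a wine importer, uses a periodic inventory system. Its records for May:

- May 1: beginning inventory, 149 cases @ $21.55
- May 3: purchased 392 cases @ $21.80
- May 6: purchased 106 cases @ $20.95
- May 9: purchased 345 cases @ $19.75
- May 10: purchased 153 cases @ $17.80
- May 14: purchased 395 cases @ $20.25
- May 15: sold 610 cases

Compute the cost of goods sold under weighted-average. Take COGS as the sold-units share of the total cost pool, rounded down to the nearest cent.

May 15, sell 610: 610/1540 × $31,513.15 → $12,482.48
Ending inventory (cost pool remaining) = $19,030.67
Check: goods available $31,513.15 = COGS $12,482.48 + ending $19,030.67

COGS = $12,482.48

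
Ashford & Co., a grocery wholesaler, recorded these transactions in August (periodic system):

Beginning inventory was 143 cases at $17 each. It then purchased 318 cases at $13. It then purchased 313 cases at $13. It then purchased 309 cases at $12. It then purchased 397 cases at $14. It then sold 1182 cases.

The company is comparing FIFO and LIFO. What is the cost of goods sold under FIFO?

FIFO COGS: 143 @ $17 + 318 @ $13 + 313 @ $13 + 309 @ $12 + 99 @ $14 = $15,728
LIFO COGS: 397 @ $14 + 309 @ $12 + 313 @ $13 + 163 @ $13 = $15,454

COGS = $15,728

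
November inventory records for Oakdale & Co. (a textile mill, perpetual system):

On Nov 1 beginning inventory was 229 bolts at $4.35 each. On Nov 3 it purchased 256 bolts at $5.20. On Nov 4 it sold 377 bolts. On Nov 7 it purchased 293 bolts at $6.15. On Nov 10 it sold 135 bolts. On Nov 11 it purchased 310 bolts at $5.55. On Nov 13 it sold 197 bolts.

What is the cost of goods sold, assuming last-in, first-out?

Nov 4, 377 sold [LIFO — newest first]: 256 @ $5.20 + 121 @ $4.35 = $1,857.55
Nov 10, 135 sold [LIFO — newest first]: 135 @ $6.15 = $830.25
Nov 13, 197 sold [LIFO — newest first]: 197 @ $5.55 = $1,093.35
Total COGS = $1,857.55 + $830.25 + $1,093.35 = $3,781.15
Ending inventory: 108 @ $4.35 + 158 @ $6.15 + 113 @ $5.55 = $2,068.65

COGS = $3,781.15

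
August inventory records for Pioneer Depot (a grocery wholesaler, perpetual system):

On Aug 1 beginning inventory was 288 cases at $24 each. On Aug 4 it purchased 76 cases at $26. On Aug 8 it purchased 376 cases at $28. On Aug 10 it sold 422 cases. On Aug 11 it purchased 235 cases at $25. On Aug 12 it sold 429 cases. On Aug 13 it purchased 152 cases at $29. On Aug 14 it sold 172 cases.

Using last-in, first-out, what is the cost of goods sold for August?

Aug 10, 422 sold [LIFO — newest first]: 376 @ $28 + 46 @ $26 = $11,724
Aug 12, 429 sold [LIFO — newest first]: 235 @ $25 + 30 @ $26 + 164 @ $24 = $10,591
Aug 14, 172 sold [LIFO — newest first]: 152 @ $29 + 20 @ $24 = $4,888
Total COGS = $11,724 + $10,591 + $4,888 = $27,203
Ending inventory: 104 @ $24 = $2,496

COGS = $27,203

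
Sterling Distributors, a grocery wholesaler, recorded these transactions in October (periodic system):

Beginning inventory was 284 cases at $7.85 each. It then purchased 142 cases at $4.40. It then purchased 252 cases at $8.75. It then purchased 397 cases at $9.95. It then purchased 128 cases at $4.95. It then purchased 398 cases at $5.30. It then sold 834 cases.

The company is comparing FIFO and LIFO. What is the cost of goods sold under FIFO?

COGS = $6,611.40

FIFO COGS: 284 @ $7.85 + 142 @ $4.40 + 252 @ $8.75 + 156 @ $9.95 = $6,611.40
LIFO COGS: 398 @ $5.30 + 128 @ $4.95 + 308 @ $9.95 = $5,807.60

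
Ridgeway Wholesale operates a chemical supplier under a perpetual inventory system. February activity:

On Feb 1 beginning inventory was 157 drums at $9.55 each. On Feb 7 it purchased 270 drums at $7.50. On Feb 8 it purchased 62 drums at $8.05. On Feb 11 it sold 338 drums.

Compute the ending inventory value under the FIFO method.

Ending inventory = $1,166.60

Feb 11, 338 sold [FIFO — oldest first]: 157 @ $9.55 + 181 @ $7.50 = $2,856.85
Ending inventory: 89 @ $7.50 + 62 @ $8.05 = $1,166.60
Check: goods available $4,023.45 = COGS $2,856.85 + ending $1,166.60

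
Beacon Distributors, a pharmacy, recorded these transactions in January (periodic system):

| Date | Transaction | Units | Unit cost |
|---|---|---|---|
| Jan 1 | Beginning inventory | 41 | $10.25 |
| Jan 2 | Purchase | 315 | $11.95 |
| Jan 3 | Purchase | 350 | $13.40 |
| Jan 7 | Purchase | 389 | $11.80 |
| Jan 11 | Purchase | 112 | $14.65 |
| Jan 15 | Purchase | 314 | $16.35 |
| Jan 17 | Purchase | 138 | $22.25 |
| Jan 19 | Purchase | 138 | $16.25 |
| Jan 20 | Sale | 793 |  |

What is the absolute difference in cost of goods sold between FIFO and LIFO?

$3,260.40

FIFO COGS: 41 @ $10.25 + 315 @ $11.95 + 350 @ $13.40 + 87 @ $11.80 = $9,901.10
LIFO COGS: 138 @ $16.25 + 138 @ $22.25 + 314 @ $16.35 + 112 @ $14.65 + 91 @ $11.80 = $13,161.50
Difference = |$9,901.10 − $13,161.50| = $3,260.40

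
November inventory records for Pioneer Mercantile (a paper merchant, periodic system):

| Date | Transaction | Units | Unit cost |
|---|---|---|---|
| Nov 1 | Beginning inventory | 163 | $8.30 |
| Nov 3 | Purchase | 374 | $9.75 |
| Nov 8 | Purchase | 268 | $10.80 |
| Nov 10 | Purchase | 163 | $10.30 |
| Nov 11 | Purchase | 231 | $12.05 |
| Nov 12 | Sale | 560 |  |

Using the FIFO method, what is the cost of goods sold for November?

COGS = $5,247.80

Nov 12, 560 sold [FIFO — oldest first]: 163 @ $8.30 + 374 @ $9.75 + 23 @ $10.80 = $5,247.80
Ending inventory: 245 @ $10.80 + 163 @ $10.30 + 231 @ $12.05 = $7,108.45
Check: goods available $12,356.25 = COGS $5,247.80 + ending $7,108.45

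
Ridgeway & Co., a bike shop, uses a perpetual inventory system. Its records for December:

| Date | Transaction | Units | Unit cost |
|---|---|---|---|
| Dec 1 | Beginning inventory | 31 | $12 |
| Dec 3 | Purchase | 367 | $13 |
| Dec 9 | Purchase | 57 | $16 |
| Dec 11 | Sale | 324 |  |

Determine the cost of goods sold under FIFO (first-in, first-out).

Dec 11, 324 sold [FIFO — oldest first]: 31 @ $12 + 293 @ $13 = $4,181
Ending inventory: 74 @ $13 + 57 @ $16 = $1,874
Check: goods available $6,055 = COGS $4,181 + ending $1,874

COGS = $4,181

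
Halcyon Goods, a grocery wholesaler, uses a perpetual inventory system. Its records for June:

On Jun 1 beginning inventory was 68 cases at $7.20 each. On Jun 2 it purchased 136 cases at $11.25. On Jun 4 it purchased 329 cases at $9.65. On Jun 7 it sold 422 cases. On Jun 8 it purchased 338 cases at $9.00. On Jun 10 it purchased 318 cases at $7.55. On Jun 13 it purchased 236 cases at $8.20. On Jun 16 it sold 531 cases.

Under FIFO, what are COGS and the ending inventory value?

COGS = $8,855.55; ending inventory = $3,717.00

Jun 7, 422 sold [FIFO — oldest first]: 68 @ $7.20 + 136 @ $11.25 + 218 @ $9.65 = $4,123.30
Jun 16, 531 sold [FIFO — oldest first]: 111 @ $9.65 + 338 @ $9.00 + 82 @ $7.55 = $4,732.25
Total COGS = $4,123.30 + $4,732.25 = $8,855.55
Ending inventory: 236 @ $7.55 + 236 @ $8.20 = $3,717.00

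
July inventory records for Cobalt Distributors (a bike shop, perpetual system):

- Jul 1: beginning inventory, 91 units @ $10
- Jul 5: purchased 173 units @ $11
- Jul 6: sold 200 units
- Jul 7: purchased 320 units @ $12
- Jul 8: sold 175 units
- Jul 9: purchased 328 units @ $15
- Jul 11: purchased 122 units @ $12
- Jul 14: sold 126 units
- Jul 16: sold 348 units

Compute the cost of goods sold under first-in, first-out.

COGS = $10,628

Jul 6, 200 sold [FIFO — oldest first]: 91 @ $10 + 109 @ $11 = $2,109
Jul 8, 175 sold [FIFO — oldest first]: 64 @ $11 + 111 @ $12 = $2,036
Jul 14, 126 sold [FIFO — oldest first]: 126 @ $12 = $1,512
Jul 16, 348 sold [FIFO — oldest first]: 83 @ $12 + 265 @ $15 = $4,971
Total COGS = $2,109 + $2,036 + $1,512 + $4,971 = $10,628
Ending inventory: 63 @ $15 + 122 @ $12 = $2,409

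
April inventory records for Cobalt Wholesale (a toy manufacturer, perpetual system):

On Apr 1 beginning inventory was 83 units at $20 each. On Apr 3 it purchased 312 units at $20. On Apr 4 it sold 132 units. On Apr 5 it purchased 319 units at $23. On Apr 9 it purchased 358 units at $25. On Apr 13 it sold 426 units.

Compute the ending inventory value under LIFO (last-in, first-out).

Ending inventory = $11,033

Apr 4, 132 sold [LIFO — newest first]: 132 @ $20 = $2,640
Apr 13, 426 sold [LIFO — newest first]: 358 @ $25 + 68 @ $23 = $10,514
Total COGS = $2,640 + $10,514 = $13,154
Ending inventory: 83 @ $20 + 180 @ $20 + 251 @ $23 = $11,033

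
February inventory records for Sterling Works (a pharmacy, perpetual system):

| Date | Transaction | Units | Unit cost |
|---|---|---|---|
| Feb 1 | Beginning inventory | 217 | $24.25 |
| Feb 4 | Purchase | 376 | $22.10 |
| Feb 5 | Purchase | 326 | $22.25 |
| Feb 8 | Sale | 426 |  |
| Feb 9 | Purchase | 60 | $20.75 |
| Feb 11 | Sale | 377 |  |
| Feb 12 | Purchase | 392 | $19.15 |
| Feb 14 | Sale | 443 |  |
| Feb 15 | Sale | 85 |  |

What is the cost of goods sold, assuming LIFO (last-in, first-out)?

Feb 8, 426 sold [LIFO — newest first]: 326 @ $22.25 + 100 @ $22.10 = $9,463.50
Feb 11, 377 sold [LIFO — newest first]: 60 @ $20.75 + 276 @ $22.10 + 41 @ $24.25 = $8,338.85
Feb 14, 443 sold [LIFO — newest first]: 392 @ $19.15 + 51 @ $24.25 = $8,743.55
Feb 15, 85 sold [LIFO — newest first]: 85 @ $24.25 = $2,061.25
Total COGS = $9,463.50 + $8,338.85 + $8,743.55 + $2,061.25 = $28,607.15
Ending inventory: 40 @ $24.25 = $970.00

COGS = $28,607.15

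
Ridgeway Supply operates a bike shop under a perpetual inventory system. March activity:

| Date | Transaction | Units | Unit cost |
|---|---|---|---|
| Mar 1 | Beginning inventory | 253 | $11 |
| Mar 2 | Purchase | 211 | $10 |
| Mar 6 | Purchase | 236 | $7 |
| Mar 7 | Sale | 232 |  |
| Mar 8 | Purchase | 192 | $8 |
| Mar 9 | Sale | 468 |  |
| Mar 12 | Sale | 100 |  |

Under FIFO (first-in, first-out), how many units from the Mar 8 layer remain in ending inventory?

92

Mar 7, 232 sold [FIFO — oldest first]: 232 @ $11 = $2,552
Mar 9, 468 sold [FIFO — oldest first]: 21 @ $11 + 211 @ $10 + 236 @ $7 = $3,993
Mar 12, 100 sold [FIFO — oldest first]: 100 @ $8 = $800
Total COGS = $2,552 + $3,993 + $800 = $7,345
Ending inventory: 92 @ $8 = $736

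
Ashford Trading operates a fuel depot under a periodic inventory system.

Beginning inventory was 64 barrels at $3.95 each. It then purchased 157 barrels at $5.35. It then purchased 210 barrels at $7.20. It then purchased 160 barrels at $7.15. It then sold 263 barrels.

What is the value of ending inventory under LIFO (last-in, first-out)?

Ending inventory = $1,863.15

Sale 1 (263) [LIFO — newest first]: 160 @ $7.15 + 103 @ $7.20 = $1,885.60
Ending inventory: 64 @ $3.95 + 157 @ $5.35 + 107 @ $7.20 = $1,863.15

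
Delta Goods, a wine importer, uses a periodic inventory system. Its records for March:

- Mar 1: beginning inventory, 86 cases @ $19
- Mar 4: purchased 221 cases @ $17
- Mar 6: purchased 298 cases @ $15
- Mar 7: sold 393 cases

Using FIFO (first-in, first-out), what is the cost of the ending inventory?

Ending inventory = $3,180

Mar 7, 393 sold [FIFO — oldest first]: 86 @ $19 + 221 @ $17 + 86 @ $15 = $6,681
Ending inventory: 212 @ $15 = $3,180
Check: goods available $9,861 = COGS $6,681 + ending $3,180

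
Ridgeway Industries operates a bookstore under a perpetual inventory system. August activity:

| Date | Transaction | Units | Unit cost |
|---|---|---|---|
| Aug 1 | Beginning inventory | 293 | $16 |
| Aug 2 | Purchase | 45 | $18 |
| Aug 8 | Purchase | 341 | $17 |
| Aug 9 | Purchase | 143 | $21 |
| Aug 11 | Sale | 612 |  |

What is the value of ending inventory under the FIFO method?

Ending inventory = $4,142

Aug 11, 612 sold [FIFO — oldest first]: 293 @ $16 + 45 @ $18 + 274 @ $17 = $10,156
Ending inventory: 67 @ $17 + 143 @ $21 = $4,142
Check: goods available $14,298 = COGS $10,156 + ending $4,142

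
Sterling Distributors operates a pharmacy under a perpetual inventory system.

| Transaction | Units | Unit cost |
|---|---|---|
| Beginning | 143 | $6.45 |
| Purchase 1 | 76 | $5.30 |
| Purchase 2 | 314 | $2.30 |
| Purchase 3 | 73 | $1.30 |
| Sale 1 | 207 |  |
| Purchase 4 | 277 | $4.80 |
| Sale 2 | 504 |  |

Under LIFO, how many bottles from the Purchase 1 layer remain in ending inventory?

29

Sale 1 (207) [LIFO — newest first]: 73 @ $1.30 + 134 @ $2.30 = $403.10
Sale 2 (504) [LIFO — newest first]: 277 @ $4.80 + 180 @ $2.30 + 47 @ $5.30 = $1,992.70
Total COGS = $403.10 + $1,992.70 = $2,395.80
Ending inventory: 143 @ $6.45 + 29 @ $5.30 = $1,076.05
Check: goods available $3,471.85 = COGS $2,395.80 + ending $1,076.05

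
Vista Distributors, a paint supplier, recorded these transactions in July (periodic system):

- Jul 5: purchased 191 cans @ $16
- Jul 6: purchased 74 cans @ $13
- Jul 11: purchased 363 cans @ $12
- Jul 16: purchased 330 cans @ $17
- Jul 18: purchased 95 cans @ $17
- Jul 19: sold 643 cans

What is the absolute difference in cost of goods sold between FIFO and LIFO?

$1,212

FIFO COGS: 191 @ $16 + 74 @ $13 + 363 @ $12 + 15 @ $17 = $8,629
LIFO COGS: 95 @ $17 + 330 @ $17 + 218 @ $12 = $9,841
Difference = |$8,629 − $9,841| = $1,212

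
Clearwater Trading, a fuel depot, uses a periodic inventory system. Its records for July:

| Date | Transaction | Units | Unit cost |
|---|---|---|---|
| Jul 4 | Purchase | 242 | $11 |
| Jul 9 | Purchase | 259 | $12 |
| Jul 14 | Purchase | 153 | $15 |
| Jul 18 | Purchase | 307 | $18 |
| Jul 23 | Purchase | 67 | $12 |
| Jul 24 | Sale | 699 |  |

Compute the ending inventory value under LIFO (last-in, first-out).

Jul 24, 699 sold [LIFO — newest first]: 67 @ $12 + 307 @ $18 + 153 @ $15 + 172 @ $12 = $10,689
Ending inventory: 242 @ $11 + 87 @ $12 = $3,706

Ending inventory = $3,706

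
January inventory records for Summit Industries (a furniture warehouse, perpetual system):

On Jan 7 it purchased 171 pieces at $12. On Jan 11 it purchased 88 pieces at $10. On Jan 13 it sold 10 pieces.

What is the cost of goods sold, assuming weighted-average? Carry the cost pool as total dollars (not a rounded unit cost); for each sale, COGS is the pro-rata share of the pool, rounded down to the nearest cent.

After Jan 7: 171 on hand, pool $2,052.00 (≈ $12.0000 each)
After Jan 11: 259 on hand, pool $2,932.00 (≈ $11.3205 each)
Jan 13, sell 10: 10/259 × $2,932.00 → $113.20
Ending inventory (cost pool remaining) = $2,818.80
Check: goods available $2,932.00 = COGS $113.20 + ending $2,818.80

COGS = $113.20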